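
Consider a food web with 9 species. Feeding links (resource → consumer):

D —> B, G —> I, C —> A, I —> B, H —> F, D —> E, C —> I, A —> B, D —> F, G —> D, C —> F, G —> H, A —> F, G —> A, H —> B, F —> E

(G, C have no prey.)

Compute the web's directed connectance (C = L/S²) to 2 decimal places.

The web has S = 9 species and L = 16 feeding links.
C = L / S² = 16 / 81 = 0.1975 ≈ 0.20.

C = 0.20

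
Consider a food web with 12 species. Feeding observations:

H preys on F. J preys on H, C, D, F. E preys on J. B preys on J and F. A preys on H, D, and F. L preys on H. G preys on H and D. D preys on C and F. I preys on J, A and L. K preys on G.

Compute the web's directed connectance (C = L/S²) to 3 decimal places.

The web has S = 12 species and L = 20 feeding links.
C = L / S² = 20 / 144 = 0.1389 ≈ 0.139.

C = 0.139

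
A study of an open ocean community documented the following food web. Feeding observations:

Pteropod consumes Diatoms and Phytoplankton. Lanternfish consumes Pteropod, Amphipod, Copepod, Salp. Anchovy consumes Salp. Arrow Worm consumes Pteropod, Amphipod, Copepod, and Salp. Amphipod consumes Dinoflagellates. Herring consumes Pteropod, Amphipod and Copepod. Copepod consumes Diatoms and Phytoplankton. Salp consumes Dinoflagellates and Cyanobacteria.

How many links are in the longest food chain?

2 links

One longest chain: Dinoflagellates → Salp → Anchovy.
It has 3 species and 2 links.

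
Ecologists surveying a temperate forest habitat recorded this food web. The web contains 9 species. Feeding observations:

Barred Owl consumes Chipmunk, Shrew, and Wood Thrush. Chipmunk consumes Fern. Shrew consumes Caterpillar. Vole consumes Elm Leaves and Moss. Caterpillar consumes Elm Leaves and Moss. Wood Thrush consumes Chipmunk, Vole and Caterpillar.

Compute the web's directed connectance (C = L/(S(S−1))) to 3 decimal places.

C = 0.167

The web has S = 9 species and L = 12 feeding links.
C = L / (S(S−1)) = 12 / 72 = 0.1667 ≈ 0.167.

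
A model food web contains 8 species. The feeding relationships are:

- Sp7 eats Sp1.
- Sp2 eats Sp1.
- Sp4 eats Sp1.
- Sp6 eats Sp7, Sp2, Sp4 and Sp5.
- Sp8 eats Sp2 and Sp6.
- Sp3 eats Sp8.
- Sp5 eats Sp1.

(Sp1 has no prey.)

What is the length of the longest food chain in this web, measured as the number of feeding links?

One longest chain: Sp1 → Sp4 → Sp6 → Sp8 → Sp3.
It has 5 species and 4 links.

4 links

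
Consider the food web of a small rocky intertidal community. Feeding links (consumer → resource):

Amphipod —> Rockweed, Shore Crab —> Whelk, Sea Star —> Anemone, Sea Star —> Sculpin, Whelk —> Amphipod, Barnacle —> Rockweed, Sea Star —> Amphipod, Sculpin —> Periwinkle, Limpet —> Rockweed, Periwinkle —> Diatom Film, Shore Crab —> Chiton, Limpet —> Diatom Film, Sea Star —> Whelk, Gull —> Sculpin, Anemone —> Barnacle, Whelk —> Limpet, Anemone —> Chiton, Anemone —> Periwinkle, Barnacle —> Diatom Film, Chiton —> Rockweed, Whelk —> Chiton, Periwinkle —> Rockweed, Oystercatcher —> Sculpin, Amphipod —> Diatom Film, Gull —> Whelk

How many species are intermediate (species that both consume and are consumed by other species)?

Intermediate species (has both prey and predators): Limpet, Periwinkle, Barnacle, Chiton, Amphipod, Anemone, Sculpin, Whelk.
Count: 8.

8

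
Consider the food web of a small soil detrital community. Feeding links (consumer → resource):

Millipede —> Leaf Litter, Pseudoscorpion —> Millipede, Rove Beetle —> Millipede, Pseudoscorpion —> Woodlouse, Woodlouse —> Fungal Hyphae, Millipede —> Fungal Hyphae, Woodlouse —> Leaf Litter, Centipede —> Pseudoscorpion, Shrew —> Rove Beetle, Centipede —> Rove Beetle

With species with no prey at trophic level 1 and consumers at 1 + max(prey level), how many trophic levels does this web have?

4

Basal resources (level 1): Fungal Hyphae, Leaf Litter.
Fungal Hyphae → Millipede → Rove Beetle → Shrew gives Shrew level 4.
No species has a prey at level 4, so no species reaches level 5.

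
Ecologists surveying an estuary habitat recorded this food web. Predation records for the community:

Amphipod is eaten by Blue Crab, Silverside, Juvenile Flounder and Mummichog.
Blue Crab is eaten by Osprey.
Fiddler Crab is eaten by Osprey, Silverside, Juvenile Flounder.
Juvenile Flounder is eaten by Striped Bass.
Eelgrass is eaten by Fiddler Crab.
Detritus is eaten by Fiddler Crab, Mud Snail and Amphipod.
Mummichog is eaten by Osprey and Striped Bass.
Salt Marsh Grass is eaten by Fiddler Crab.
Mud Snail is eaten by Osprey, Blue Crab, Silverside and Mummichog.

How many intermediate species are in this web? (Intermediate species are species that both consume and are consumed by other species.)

Intermediate species (has both prey and predators): Mud Snail, Fiddler Crab, Amphipod, Mummichog, Juvenile Flounder, Blue Crab.
Count: 6.

6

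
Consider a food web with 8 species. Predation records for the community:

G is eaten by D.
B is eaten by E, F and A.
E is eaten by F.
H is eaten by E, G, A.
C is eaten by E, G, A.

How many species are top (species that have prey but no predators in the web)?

3

Top species (has prey, but nothing eats it): A, D, F.
Count: 3.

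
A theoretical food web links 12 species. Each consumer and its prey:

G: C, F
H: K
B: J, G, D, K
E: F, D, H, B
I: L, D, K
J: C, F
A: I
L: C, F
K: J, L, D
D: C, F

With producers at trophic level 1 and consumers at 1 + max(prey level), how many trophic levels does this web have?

Producers (level 1): C, F.
C → J → K → B → E gives E level 5.
No species has a prey at level 5, so no species reaches level 6.

5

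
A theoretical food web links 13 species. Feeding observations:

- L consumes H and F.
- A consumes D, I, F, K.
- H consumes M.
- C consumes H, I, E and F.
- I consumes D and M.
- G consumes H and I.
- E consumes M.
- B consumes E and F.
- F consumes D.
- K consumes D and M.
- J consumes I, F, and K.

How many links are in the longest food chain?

2 links

One longest chain: D → F → A.
It has 3 species and 2 links.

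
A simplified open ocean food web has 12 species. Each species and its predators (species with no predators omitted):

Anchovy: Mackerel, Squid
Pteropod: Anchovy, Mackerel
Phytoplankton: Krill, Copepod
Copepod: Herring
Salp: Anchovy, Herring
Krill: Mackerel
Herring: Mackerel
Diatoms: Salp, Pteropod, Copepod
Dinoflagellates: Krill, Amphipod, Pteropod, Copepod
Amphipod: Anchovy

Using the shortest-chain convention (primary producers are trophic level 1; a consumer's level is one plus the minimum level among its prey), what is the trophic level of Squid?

Dinoflagellates is a producer → level 1.
Amphipod eats Dinoflagellates → level 2.
Anchovy eats Amphipod → level 3.
Squid eats Anchovy → level 4.
No prey of Squid is below level 3, so 4 is the minimum.

Trophic level 4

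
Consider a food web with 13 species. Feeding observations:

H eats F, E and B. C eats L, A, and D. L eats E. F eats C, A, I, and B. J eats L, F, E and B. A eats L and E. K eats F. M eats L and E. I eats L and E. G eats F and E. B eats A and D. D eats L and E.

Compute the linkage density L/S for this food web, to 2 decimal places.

There are L = 28 links among S = 13 species.
L/S = 28/13 = 2.1538 ≈ 2.15.

L/S = 2.15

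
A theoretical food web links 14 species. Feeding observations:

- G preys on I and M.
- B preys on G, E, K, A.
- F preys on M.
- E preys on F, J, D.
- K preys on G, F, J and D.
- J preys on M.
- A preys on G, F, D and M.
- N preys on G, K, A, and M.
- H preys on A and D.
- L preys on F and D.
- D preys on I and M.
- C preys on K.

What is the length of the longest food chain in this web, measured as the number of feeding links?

3 links

One longest chain: M → J → K → C.
It has 4 species and 3 links.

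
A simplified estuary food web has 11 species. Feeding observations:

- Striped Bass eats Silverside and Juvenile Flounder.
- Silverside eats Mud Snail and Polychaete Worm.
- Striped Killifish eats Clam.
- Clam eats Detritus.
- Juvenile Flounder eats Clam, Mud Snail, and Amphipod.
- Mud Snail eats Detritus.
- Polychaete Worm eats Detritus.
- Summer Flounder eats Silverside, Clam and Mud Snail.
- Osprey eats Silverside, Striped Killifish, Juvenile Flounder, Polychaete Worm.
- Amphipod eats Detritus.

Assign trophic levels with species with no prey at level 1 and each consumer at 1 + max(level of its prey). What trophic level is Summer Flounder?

Trophic level 4

Detritus has no prey (basal) → level 1.
Polychaete Worm eats Detritus → level 2.
Silverside eats Polychaete Worm (level 2); other prey at levels: Mud Snail 2 → level 3.
Summer Flounder eats Silverside (level 3); other prey at levels: Clam 2, Mud Snail 2 → level 4.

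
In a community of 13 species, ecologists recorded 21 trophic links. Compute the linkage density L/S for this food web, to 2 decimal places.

There are L = 21 links among S = 13 species.
L/S = 21/13 = 1.6154 ≈ 1.62.

L/S = 1.62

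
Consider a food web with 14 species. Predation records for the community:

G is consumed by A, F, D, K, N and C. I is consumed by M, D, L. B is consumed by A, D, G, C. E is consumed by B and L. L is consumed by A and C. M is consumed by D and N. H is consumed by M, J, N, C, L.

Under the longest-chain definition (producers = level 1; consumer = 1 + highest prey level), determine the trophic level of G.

Trophic level 3

E is a producer → level 1.
B eats E → level 2.
G eats B → level 3.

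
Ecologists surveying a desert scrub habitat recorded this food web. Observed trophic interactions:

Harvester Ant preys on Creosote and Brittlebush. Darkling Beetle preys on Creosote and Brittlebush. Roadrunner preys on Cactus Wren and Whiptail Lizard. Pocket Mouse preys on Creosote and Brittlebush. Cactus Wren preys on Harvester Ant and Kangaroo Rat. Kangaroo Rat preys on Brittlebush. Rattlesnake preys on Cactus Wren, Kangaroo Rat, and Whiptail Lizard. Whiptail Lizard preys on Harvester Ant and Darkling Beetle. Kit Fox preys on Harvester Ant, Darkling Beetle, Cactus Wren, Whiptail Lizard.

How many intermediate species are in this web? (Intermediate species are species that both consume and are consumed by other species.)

Intermediate species (has both prey and predators): Darkling Beetle, Kangaroo Rat, Harvester Ant, Cactus Wren, Whiptail Lizard.
Count: 5.

5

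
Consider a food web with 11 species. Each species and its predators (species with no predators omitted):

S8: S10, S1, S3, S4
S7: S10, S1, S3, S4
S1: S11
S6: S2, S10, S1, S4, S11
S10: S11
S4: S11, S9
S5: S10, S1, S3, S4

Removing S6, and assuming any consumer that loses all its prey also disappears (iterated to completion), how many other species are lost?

Remove S6.
Round 1: S2 (all prey gone) → extinct.
No further losses. Total secondary extinctions: 1.

1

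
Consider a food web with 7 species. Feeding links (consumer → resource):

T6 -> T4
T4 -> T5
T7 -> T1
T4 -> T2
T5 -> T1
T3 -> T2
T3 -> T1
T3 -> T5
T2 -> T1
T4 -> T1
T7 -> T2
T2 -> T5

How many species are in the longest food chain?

5 species

One longest chain: T1 → T5 → T2 → T4 → T6.
It has 5 species and 4 links.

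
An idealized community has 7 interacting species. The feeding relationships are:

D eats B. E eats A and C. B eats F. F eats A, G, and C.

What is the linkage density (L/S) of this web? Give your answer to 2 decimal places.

There are L = 7 links among S = 7 species.
L/S = 7/7 = 1.0000 ≈ 1.00.

L/S = 1.00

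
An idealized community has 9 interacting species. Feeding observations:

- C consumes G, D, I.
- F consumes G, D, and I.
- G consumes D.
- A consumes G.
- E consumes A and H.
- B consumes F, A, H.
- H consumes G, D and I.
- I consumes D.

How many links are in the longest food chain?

One longest chain: D → G → H → B.
It has 4 species and 3 links.

3 links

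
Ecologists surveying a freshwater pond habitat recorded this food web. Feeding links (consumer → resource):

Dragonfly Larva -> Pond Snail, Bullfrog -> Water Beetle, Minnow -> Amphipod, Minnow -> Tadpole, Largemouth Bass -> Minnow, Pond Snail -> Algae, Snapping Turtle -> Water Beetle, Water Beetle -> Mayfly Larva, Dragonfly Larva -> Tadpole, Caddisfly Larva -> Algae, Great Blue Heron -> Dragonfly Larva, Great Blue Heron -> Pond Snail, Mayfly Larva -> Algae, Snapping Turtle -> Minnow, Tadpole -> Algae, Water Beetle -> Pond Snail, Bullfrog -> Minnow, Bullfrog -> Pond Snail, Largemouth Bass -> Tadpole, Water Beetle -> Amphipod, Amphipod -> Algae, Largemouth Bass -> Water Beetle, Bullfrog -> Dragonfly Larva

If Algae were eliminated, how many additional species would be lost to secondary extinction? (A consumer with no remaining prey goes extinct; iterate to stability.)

Remove Algae.
Round 1: Pond Snail (all prey gone), Amphipod (all prey gone), Mayfly Larva (all prey gone), Caddisfly Larva (all prey gone), Tadpole (all prey gone) → extinct.
Round 2: Water Beetle (all prey gone), Minnow (all prey gone), Dragonfly Larva (all prey gone) → extinct.
Round 3: Bullfrog (all prey gone), Great Blue Heron (all prey gone), Largemouth Bass (all prey gone), Snapping Turtle (all prey gone) → extinct.
No further losses. Total secondary extinctions: 12.

12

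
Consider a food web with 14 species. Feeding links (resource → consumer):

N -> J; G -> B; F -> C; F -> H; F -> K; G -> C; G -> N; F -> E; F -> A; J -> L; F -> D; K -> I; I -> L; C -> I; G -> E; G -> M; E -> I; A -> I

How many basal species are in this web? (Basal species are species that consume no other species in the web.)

2

Basal species (no prey listed): G, F.
Count: 2.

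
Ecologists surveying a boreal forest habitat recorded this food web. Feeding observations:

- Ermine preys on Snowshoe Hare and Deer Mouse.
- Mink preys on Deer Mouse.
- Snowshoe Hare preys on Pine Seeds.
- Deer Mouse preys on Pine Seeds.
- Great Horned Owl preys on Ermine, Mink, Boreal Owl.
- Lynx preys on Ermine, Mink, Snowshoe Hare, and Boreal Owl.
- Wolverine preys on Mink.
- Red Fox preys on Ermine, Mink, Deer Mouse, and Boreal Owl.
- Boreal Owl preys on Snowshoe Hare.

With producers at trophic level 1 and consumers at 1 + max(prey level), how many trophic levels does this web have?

Producers (level 1): Pine Seeds.
Pine Seeds → Snowshoe Hare → Boreal Owl → Great Horned Owl gives Great Horned Owl level 4.
No species has a prey at level 4, so no species reaches level 5.

4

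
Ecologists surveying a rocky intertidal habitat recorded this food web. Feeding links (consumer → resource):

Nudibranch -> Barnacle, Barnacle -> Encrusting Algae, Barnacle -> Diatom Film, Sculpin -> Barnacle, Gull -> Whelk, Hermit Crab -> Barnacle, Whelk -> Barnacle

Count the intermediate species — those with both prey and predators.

Intermediate species (has both prey and predators): Barnacle, Whelk.
Count: 2.

2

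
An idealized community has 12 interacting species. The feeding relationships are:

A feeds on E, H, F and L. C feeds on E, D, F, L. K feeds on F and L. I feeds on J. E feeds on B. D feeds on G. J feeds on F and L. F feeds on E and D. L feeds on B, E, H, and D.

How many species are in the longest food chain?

5 species

One longest chain: B → E → F → J → I.
It has 5 species and 4 links.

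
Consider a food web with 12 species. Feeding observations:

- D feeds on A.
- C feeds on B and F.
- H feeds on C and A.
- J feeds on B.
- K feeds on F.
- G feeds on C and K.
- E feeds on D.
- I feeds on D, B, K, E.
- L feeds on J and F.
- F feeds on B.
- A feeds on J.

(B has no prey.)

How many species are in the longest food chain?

One longest chain: B → J → A → D → E → I.
It has 6 species and 5 links.

6 species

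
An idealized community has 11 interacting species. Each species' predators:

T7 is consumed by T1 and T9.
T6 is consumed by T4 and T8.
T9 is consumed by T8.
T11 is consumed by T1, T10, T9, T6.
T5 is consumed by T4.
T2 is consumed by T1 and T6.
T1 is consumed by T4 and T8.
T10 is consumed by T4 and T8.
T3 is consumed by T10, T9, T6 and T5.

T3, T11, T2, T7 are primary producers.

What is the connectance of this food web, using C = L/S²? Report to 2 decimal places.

The web has S = 11 species and L = 20 feeding links.
C = L / S² = 20 / 121 = 0.1653 ≈ 0.17.

C = 0.17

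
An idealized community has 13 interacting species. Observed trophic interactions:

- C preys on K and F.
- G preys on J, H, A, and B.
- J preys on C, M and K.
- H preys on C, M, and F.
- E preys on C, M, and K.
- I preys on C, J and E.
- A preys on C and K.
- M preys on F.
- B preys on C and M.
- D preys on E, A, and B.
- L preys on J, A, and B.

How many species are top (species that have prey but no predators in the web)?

Top species (has prey, but nothing eats it): D, I, G, L.
Count: 4.

4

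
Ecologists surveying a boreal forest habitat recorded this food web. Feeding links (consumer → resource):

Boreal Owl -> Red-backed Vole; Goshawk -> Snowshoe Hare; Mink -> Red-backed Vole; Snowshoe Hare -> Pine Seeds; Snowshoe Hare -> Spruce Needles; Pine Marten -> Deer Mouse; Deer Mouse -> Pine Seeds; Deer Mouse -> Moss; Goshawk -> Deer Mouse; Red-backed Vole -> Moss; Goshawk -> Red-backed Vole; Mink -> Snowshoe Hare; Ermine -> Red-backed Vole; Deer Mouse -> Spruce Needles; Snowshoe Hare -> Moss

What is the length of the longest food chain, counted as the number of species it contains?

One longest chain: Pine Seeds → Snowshoe Hare → Mink.
It has 3 species and 2 links.

3 species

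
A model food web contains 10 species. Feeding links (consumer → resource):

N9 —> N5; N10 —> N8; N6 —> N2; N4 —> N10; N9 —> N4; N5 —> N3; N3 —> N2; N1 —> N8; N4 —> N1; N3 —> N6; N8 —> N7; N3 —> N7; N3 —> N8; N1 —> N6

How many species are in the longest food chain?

One longest chain: N7 → N8 → N10 → N4 → N9.
It has 5 species and 4 links.

5 species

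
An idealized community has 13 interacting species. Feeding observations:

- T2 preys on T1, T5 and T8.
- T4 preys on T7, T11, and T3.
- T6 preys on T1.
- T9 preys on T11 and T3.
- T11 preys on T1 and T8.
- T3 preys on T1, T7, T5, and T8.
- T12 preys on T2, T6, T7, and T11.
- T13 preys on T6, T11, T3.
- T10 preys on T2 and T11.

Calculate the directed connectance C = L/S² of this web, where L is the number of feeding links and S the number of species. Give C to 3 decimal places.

The web has S = 13 species and L = 24 feeding links.
C = L / S² = 24 / 169 = 0.1420 ≈ 0.142.

C = 0.142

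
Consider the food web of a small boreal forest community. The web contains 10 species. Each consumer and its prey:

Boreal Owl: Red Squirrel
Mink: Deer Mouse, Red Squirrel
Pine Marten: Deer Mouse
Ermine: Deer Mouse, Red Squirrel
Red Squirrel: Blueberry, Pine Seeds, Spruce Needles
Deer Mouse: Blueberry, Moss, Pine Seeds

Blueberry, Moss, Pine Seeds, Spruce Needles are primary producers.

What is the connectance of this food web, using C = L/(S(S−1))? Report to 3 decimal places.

The web has S = 10 species and L = 12 feeding links.
C = L / (S(S−1)) = 12 / 90 = 0.1333 ≈ 0.133.

C = 0.133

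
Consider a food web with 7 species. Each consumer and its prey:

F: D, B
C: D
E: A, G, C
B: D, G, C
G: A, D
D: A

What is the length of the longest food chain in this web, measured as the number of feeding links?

4 links

One longest chain: A → D → G → B → F.
It has 5 species and 4 links.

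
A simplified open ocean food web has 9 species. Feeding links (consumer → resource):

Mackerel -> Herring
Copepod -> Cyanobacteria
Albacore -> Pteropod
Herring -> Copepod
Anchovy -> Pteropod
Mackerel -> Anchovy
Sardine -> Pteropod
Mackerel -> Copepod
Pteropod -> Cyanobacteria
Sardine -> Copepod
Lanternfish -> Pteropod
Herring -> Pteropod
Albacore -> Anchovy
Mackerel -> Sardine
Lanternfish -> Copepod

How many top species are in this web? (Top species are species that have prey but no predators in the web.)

Top species (has prey, but nothing eats it): Lanternfish, Albacore, Mackerel.
Count: 3.

3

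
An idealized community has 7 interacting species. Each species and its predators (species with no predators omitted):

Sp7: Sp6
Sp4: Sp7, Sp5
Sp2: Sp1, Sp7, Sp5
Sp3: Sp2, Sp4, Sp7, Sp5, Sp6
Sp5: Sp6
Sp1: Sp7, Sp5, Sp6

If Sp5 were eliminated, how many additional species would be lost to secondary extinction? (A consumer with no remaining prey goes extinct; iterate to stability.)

0

Remove Sp5.
Every predator of it retains at least one other prey: Sp6 still has Sp3, Sp1, Sp7.
No consumer loses all prey, so no secondary extinctions occur.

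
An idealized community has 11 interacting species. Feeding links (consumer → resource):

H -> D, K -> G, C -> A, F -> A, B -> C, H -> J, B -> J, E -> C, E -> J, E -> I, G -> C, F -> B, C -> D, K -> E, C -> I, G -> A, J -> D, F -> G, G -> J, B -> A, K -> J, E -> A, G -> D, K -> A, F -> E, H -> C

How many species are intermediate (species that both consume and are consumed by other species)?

Intermediate species (has both prey and predators): J, C, E, G, B.
Count: 5.

5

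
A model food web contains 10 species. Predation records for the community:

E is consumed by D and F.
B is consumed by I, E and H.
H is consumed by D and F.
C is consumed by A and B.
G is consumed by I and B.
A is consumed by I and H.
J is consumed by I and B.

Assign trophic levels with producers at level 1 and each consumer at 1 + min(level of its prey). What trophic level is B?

J is a producer → level 1.
B eats J → level 2.

Trophic level 2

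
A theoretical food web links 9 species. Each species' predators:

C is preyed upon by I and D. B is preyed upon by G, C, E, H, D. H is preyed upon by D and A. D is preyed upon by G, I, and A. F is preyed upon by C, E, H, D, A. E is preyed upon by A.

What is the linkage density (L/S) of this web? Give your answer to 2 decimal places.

L/S = 2.00

There are L = 18 links among S = 9 species.
L/S = 18/9 = 2.0000 ≈ 2.00.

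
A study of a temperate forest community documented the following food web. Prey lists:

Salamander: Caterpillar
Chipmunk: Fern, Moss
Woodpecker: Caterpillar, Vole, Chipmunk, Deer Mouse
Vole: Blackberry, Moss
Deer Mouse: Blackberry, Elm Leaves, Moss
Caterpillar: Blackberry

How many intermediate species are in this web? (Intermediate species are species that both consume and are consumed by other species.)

4

Intermediate species (has both prey and predators): Caterpillar, Vole, Chipmunk, Deer Mouse.
Count: 4.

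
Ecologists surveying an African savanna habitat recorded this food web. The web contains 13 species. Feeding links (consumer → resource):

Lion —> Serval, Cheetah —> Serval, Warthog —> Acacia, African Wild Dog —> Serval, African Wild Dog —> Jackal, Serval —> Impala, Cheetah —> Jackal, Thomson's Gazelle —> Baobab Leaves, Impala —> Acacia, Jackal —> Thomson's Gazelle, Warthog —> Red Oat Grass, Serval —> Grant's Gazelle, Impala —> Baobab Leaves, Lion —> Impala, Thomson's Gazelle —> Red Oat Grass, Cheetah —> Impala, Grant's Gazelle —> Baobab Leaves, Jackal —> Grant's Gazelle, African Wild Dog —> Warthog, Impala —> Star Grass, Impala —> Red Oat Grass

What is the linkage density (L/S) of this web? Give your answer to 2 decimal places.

There are L = 21 links among S = 13 species.
L/S = 21/13 = 1.6154 ≈ 1.62.

L/S = 1.62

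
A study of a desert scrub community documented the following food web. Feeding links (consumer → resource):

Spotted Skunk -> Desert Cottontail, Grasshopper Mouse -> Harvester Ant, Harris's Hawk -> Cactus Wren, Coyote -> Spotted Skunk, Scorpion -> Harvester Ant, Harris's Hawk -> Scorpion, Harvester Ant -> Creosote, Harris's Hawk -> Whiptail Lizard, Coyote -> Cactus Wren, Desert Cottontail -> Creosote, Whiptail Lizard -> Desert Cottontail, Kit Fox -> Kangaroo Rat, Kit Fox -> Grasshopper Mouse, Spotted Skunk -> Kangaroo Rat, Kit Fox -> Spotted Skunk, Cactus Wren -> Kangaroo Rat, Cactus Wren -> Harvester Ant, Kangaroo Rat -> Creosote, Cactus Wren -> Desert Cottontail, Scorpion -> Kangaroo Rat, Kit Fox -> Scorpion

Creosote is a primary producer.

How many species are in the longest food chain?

One longest chain: Creosote → Kangaroo Rat → Cactus Wren → Harris's Hawk.
It has 4 species and 3 links.

4 species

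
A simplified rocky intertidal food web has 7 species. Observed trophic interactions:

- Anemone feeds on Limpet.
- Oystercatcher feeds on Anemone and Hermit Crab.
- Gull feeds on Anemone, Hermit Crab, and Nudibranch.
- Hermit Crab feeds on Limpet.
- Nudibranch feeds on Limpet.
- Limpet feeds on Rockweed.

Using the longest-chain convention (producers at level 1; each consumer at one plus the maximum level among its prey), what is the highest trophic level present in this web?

Producers (level 1): Rockweed.
Rockweed → Limpet → Anemone → Oystercatcher gives Oystercatcher level 4.
No species has a prey at level 4, so no species reaches level 5.

4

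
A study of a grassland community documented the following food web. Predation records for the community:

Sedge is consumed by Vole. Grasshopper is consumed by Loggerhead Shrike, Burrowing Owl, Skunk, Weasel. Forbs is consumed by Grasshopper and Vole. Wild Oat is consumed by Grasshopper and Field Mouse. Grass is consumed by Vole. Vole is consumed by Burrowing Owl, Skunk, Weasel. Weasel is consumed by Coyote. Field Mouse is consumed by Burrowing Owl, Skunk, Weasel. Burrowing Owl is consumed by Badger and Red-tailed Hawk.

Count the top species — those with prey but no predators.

5

Top species (has prey, but nothing eats it): Loggerhead Shrike, Skunk, Red-tailed Hawk, Badger, Coyote.
Count: 5.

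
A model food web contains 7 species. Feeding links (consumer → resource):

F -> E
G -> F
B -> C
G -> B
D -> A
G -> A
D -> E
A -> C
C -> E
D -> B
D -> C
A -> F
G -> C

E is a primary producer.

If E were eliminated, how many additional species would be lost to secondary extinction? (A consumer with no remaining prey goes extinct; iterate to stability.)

Remove E.
Round 1: F (all prey gone), C (all prey gone) → extinct.
Round 2: B (all prey gone), A (all prey gone) → extinct.
Round 3: G (all prey gone), D (all prey gone) → extinct.
No further losses. Total secondary extinctions: 6.

6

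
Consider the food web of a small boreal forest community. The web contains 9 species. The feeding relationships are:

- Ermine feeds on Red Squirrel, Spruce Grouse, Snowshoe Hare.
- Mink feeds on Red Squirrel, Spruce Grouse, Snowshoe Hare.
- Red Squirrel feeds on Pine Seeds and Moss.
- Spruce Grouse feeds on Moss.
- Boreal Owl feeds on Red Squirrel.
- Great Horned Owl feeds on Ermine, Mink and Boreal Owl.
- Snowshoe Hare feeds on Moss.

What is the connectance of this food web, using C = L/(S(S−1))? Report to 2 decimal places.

The web has S = 9 species and L = 14 feeding links.
C = L / (S(S−1)) = 14 / 72 = 0.1944 ≈ 0.19.

C = 0.19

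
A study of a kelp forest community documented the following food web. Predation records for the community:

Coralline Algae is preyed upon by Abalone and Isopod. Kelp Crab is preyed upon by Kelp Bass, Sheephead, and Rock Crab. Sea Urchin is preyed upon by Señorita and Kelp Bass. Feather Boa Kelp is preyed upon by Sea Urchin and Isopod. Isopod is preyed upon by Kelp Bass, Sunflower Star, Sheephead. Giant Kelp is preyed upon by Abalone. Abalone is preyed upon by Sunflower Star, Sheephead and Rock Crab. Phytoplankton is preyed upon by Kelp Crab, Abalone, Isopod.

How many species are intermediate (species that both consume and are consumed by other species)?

4

Intermediate species (has both prey and predators): Sea Urchin, Kelp Crab, Isopod, Abalone.
Count: 4.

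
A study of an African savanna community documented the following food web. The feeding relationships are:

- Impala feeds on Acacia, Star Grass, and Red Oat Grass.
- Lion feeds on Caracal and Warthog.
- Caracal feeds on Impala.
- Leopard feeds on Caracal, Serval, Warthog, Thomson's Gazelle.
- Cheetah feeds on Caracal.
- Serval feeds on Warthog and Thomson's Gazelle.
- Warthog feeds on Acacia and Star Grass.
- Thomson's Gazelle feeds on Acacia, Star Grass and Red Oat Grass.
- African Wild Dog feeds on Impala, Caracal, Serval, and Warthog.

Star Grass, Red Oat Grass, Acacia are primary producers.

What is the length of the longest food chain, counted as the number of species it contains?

One longest chain: Star Grass → Impala → Caracal → African Wild Dog.
It has 4 species and 3 links.

4 species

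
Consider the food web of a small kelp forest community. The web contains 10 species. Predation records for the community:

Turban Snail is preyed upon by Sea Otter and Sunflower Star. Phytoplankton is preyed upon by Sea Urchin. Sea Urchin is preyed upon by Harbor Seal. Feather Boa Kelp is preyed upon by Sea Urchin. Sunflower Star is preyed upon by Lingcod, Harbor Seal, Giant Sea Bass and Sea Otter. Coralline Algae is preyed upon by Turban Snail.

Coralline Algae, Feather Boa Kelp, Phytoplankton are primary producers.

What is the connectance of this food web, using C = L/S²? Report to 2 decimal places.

C = 0.10

The web has S = 10 species and L = 10 feeding links.
C = L / S² = 10 / 100 = 0.1000 ≈ 0.10.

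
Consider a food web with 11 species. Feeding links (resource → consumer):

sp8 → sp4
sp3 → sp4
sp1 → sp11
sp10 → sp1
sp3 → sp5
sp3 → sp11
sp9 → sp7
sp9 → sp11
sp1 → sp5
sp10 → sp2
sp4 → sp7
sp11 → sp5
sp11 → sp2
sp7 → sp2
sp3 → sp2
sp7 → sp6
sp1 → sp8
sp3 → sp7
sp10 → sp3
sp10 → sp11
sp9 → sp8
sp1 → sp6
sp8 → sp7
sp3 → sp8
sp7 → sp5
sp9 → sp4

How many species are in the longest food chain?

6 species

One longest chain: sp10 → sp3 → sp8 → sp4 → sp7 → sp5.
It has 6 species and 5 links.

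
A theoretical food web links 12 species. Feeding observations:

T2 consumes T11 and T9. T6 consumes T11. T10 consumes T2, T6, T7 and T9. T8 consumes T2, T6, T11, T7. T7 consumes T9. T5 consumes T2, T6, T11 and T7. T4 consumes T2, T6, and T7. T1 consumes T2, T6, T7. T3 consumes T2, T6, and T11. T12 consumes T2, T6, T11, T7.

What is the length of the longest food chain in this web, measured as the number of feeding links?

2 links

One longest chain: T9 → T2 → T8.
It has 3 species and 2 links.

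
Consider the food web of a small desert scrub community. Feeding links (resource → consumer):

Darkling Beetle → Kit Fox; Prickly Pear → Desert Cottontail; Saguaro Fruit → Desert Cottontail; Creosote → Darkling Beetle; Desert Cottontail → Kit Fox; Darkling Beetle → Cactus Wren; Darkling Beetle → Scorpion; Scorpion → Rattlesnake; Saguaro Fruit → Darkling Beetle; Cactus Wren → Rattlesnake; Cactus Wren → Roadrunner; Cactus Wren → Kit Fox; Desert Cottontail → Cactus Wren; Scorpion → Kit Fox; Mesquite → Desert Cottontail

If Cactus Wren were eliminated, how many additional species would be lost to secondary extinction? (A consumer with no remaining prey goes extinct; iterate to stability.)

1

Remove Cactus Wren.
Round 1: Roadrunner (all prey gone) → extinct.
No further losses. Total secondary extinctions: 1.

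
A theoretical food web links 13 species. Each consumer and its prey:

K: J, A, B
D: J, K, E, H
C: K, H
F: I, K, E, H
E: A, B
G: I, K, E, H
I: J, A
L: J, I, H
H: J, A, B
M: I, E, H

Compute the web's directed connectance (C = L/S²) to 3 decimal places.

C = 0.178

The web has S = 13 species and L = 30 feeding links.
C = L / S² = 30 / 169 = 0.1775 ≈ 0.178.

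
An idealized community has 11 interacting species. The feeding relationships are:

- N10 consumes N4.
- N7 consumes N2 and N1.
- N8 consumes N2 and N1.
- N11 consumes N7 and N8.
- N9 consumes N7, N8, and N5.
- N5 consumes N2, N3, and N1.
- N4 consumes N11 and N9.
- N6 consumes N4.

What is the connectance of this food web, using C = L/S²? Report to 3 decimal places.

C = 0.132

The web has S = 11 species and L = 16 feeding links.
C = L / S² = 16 / 121 = 0.1322 ≈ 0.132.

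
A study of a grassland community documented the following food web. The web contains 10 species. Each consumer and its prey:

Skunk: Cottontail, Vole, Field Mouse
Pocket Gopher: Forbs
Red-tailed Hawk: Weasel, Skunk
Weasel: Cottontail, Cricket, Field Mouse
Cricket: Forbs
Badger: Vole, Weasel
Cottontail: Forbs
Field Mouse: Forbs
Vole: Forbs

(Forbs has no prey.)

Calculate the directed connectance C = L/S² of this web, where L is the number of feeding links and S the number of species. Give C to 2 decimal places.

C = 0.15

The web has S = 10 species and L = 15 feeding links.
C = L / S² = 15 / 100 = 0.1500 ≈ 0.15.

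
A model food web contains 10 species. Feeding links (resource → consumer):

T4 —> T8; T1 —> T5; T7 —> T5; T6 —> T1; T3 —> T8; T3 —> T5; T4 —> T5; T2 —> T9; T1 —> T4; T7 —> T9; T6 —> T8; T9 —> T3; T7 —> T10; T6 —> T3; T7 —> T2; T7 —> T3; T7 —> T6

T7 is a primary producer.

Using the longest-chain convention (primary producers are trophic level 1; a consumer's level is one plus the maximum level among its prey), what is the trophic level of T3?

T7 is a producer → level 1.
T2 eats T7 → level 2.
T9 eats T2 (level 2); other prey at levels: T7 1 → level 3.
T3 eats T9 (level 3); other prey at levels: T7 1, T6 2 → level 4.

Trophic level 4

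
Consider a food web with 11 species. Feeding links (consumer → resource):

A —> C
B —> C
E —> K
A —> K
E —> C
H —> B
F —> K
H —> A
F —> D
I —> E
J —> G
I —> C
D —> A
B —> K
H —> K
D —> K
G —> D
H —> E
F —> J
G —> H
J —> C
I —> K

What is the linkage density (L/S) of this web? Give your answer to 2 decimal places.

L/S = 2.00

There are L = 22 links among S = 11 species.
L/S = 22/11 = 2.0000 ≈ 2.00.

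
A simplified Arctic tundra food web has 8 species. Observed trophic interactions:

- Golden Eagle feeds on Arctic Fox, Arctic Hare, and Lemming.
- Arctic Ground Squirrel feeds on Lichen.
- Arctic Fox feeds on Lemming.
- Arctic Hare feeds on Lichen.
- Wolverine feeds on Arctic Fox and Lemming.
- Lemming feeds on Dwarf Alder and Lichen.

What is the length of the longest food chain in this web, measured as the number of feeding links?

3 links

One longest chain: Lichen → Lemming → Arctic Fox → Wolverine.
It has 4 species and 3 links.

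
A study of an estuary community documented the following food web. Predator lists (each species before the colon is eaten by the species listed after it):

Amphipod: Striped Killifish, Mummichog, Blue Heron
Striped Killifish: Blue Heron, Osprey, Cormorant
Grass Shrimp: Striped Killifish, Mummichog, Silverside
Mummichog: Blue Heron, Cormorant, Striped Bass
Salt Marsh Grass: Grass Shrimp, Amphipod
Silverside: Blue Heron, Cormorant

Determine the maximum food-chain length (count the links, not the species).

3 links

One longest chain: Salt Marsh Grass → Grass Shrimp → Striped Killifish → Blue Heron.
It has 4 species and 3 links.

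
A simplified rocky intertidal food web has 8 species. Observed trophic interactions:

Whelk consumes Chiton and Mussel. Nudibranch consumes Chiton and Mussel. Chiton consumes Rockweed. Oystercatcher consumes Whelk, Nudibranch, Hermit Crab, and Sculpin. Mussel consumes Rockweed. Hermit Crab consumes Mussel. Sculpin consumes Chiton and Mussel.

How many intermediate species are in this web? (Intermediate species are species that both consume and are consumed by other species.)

Intermediate species (has both prey and predators): Mussel, Chiton, Sculpin, Whelk, Hermit Crab, Nudibranch.
Count: 6.

6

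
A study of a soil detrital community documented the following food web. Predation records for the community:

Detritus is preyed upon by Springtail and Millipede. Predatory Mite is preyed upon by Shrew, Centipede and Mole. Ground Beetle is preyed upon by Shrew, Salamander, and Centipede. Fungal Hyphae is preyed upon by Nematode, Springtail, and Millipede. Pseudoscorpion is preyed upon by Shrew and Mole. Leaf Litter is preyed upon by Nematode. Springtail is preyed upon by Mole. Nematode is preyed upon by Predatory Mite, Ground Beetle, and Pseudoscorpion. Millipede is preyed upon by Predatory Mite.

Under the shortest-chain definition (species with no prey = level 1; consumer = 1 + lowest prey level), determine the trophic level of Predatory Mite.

Trophic level 3

Leaf Litter has no prey (basal) → level 1.
Nematode eats Leaf Litter → level 2.
Predatory Mite eats Nematode → level 3.
No prey of Predatory Mite is below level 2, so 3 is the minimum.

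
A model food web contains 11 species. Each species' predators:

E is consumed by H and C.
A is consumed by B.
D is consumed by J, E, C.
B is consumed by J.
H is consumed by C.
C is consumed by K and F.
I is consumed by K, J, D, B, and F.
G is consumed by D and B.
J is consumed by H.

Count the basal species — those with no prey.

3

Basal species (no prey listed): G, A, I.
Count: 3.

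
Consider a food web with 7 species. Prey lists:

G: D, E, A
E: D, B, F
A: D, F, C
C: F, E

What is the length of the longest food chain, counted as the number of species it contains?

5 species

One longest chain: D → E → C → A → G.
It has 5 species and 4 links.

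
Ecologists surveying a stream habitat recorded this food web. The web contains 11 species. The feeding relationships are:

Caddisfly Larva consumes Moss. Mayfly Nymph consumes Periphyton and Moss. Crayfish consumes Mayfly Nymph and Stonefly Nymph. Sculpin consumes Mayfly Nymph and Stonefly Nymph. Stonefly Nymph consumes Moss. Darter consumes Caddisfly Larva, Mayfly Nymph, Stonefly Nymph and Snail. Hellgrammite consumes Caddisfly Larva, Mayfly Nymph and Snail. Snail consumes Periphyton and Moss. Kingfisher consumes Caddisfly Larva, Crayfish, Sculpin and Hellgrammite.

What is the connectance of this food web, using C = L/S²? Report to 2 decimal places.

C = 0.17

The web has S = 11 species and L = 21 feeding links.
C = L / S² = 21 / 121 = 0.1736 ≈ 0.17.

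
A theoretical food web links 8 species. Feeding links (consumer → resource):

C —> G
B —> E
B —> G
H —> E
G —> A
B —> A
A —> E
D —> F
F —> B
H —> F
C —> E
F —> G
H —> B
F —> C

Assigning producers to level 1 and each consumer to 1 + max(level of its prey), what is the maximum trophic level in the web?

6

Producers (level 1): E.
E → A → G → C → F → D gives D level 6.
No species has a prey at level 6, so no species reaches level 7.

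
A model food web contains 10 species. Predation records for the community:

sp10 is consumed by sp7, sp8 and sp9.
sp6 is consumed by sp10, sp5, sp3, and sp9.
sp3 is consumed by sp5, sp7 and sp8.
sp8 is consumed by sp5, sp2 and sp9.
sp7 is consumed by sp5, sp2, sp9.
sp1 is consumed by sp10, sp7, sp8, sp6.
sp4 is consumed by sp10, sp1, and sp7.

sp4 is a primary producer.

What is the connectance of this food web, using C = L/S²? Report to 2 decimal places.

C = 0.23

The web has S = 10 species and L = 23 feeding links.
C = L / S² = 23 / 100 = 0.2300 ≈ 0.23.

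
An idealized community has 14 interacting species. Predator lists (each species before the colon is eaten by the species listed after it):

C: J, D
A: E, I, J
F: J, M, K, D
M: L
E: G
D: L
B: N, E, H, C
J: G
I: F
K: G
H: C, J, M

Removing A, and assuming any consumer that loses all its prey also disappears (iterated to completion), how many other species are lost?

3

Remove A.
Round 1: I (all prey gone) → extinct.
Round 2: F (all prey gone) → extinct.
Round 3: K (all prey gone) → extinct.
No further losses. Total secondary extinctions: 3.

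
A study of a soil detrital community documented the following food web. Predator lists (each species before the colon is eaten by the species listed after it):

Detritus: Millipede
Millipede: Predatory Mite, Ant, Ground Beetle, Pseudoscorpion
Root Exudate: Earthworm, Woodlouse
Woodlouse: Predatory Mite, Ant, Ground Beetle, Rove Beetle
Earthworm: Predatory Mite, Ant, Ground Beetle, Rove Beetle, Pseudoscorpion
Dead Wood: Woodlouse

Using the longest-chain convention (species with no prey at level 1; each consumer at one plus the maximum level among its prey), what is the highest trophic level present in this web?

Basal resources (level 1): Dead Wood, Root Exudate, Detritus.
Detritus → Millipede → Ground Beetle gives Ground Beetle level 3.
No species has a prey at level 3, so no species reaches level 4.

3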